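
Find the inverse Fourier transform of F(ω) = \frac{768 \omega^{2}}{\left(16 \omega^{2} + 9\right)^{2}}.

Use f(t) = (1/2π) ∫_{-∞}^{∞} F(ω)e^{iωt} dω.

f(t) = \left(1 - \frac{3 \left|{t}\right|}{4}\right) e^{- \frac{3 \left|{t}\right|}{4}}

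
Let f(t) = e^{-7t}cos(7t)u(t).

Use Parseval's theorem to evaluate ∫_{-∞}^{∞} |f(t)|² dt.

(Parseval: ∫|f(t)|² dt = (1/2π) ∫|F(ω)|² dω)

∫|f(t)|² dt = \frac{3}{56}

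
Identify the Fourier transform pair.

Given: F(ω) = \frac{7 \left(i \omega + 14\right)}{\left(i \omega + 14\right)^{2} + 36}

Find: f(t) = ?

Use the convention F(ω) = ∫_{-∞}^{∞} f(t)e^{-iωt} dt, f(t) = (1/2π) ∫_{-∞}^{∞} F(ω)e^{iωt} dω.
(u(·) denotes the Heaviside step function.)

f(t) = 7 e^{- 14 t} \cos{\left(6 t \right)} u\left(t\right)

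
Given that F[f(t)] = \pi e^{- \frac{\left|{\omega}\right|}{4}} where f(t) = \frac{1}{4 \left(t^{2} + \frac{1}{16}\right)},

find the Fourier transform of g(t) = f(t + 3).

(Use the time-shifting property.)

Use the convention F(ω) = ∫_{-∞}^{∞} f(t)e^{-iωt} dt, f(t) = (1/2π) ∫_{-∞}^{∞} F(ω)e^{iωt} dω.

F[g](ω) = \pi e^{3 i \omega - \frac{\left|{\omega}\right|}{4}}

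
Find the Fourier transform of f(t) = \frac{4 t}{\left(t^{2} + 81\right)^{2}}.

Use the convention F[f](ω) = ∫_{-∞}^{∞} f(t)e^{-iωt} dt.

F(ω) = - \frac{2 i \pi \omega e^{- 9 \left|{\omega}\right|}}{9}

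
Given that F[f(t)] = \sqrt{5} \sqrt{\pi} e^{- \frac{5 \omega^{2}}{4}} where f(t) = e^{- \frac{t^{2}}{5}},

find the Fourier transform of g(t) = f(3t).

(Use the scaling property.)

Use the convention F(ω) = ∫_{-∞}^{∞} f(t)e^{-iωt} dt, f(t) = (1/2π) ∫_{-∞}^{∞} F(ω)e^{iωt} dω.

F[g](ω) = \frac{\sqrt{5} \sqrt{\pi} e^{- \frac{5 \omega^{2}}{36}}}{3}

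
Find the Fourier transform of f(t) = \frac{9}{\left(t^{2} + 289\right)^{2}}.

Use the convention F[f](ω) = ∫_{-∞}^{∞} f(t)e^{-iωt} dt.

F(ω) = \frac{9 \pi \left(17 \left|{\omega}\right| + 1\right) e^{- 17 \left|{\omega}\right|}}{9826}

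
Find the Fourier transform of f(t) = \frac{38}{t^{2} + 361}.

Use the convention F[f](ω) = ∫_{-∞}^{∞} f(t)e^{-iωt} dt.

F(ω) = 2 \pi e^{- 19 \left|{\omega}\right|}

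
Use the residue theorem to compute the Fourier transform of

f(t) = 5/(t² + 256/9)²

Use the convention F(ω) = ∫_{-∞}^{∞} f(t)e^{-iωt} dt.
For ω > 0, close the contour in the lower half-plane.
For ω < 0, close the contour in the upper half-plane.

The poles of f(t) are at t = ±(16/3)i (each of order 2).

Let g(z) = f(z)e^{-iωz}; for large |z| the factor e^{-iωz} decays in the lower half-plane when ω > 0 and in the upper half-plane when ω < 0.

Case ω > 0 (lower half-plane, clockwise contour ⇒ F(ω) = -2πi·ΣRes):
  Res_{z = - \frac{16 i}{3}} g(z) = \frac{45 i \left(16 \omega + 3\right) e^{- \frac{16 \omega}{3}}}{16384} (pole of order 2)
  F(ω) = -2πi·ΣRes = \frac{45 \pi \left(16 \omega + 3\right) e^{- \frac{16 \omega}{3}}}{8192}

Case ω < 0 (upper half-plane, counterclockwise contour ⇒ F(ω) = +2πi·ΣRes):
  Res_{z = \frac{16 i}{3}} g(z) = \frac{45 i \left(16 \omega - 3\right) e^{\frac{16 \omega}{3}}}{16384} (pole of order 2)
  F(ω) = 2πi·ΣRes = \frac{45 \pi \left(3 - 16 \omega\right) e^{\frac{16 \omega}{3}}}{8192}

Both cases combine into a single formula in |ω|:

F(ω) = \frac{45 \pi \left(16 \left|{\omega}\right| + 3\right) e^{- \frac{16 \left|{\omega}\right|}{3}}}{8192}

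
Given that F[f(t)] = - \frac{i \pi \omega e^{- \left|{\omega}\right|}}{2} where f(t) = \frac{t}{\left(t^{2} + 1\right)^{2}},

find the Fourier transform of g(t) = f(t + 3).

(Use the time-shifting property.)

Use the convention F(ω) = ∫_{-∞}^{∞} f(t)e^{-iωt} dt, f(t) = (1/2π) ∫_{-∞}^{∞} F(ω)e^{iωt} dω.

F[g](ω) = - \frac{i \pi \omega e^{3 i \omega - \left|{\omega}\right|}}{2}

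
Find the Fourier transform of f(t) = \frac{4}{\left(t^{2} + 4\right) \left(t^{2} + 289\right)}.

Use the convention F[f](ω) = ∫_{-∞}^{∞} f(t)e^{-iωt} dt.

F(ω) = \frac{2 \pi \left(17 e^{15 \left|{\omega}\right|} - 2\right) e^{- 17 \left|{\omega}\right|}}{4845}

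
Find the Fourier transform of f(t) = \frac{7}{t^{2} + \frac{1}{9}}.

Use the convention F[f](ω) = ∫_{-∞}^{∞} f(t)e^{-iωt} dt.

F(ω) = 21 \pi e^{- \frac{\left|{\omega}\right|}{3}}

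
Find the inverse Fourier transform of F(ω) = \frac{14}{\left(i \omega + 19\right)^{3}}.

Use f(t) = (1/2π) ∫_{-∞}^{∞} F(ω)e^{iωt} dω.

f(t) = 7 t^{2} e^{- 19 t} u\left(t\right)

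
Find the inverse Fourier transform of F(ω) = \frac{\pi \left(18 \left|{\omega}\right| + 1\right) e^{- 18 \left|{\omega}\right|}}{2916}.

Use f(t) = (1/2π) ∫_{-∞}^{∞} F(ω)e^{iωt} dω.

f(t) = \frac{4}{\left(t^{2} + 324\right)^{2}}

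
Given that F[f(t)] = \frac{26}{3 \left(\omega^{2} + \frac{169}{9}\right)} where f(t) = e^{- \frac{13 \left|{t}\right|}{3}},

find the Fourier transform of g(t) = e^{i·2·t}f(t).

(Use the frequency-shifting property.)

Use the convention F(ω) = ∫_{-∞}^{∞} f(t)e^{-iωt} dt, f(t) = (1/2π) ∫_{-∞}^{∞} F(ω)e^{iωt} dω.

F[g](ω) = \frac{78}{9 \left(\omega - 2\right)^{2} + 169}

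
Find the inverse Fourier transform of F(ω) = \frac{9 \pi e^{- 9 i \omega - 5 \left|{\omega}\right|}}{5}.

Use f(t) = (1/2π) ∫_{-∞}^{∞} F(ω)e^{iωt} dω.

f(t) = \frac{9}{\left(t - 9\right)^{2} + 25}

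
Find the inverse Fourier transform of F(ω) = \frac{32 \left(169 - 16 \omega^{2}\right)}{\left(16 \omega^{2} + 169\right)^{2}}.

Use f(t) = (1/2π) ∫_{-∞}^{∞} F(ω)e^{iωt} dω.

f(t) = e^{- \frac{13 \left|{t}\right|}{4}} \left|{t}\right|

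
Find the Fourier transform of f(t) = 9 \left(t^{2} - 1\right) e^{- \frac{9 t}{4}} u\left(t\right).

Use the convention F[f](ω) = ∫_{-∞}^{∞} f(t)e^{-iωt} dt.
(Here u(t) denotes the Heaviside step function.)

F(ω) = \frac{36 \left(128 i \omega - \left(4 i \omega + 9\right)^{3} + 288\right)}{\left(4 i \omega + 9\right)^{4}}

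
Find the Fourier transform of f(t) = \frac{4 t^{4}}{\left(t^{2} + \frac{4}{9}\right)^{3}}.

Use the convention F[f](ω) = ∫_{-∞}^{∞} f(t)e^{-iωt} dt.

F(ω) = \frac{\pi \left(4 \omega^{2} - 30 \left|{\omega}\right| + 27\right) e^{- \frac{2 \left|{\omega}\right|}{3}}}{12}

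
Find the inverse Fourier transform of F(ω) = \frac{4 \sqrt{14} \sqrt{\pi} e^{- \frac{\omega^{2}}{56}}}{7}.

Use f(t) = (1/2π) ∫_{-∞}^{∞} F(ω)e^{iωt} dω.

f(t) = 8 e^{- 14 t^{2}}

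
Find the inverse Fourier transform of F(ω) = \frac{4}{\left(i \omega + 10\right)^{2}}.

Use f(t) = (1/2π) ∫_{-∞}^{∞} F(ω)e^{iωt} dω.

f(t) = 4 t e^{- 10 t} u\left(t\right)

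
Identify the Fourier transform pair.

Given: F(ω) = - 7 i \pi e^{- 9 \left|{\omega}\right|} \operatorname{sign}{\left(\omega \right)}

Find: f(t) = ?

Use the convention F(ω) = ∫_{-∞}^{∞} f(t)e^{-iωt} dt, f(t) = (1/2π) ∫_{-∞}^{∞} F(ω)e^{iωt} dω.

f(t) = \frac{7 t}{t^{2} + 81}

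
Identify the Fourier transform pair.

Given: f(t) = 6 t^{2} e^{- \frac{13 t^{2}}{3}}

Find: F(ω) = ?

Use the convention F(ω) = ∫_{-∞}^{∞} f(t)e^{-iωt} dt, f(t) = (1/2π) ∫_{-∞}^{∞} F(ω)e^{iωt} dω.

F(ω) = \frac{9 \sqrt{39} \sqrt{\pi} \left(26 - 3 \omega^{2}\right) e^{- \frac{3 \omega^{2}}{52}}}{4394}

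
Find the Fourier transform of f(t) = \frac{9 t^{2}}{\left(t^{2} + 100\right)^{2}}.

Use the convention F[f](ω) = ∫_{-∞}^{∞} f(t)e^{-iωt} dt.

F(ω) = \frac{9 \pi \left(1 - 10 \left|{\omega}\right|\right) e^{- 10 \left|{\omega}\right|}}{20}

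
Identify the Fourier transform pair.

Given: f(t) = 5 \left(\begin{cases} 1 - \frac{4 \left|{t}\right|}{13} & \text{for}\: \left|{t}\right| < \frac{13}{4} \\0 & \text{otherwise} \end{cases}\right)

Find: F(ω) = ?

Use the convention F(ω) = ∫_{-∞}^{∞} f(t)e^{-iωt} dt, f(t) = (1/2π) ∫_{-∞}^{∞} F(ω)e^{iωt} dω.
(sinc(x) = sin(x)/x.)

F(ω) = \frac{65 \operatorname{sinc}^{2}{\left(\frac{13 \omega}{8} \right)}}{4}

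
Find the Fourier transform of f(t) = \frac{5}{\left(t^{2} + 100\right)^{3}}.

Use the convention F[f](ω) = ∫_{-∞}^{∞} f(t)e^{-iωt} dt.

F(ω) = \frac{\pi \left(100 \omega^{2} + 30 \left|{\omega}\right| + 3\right) e^{- 10 \left|{\omega}\right|}}{160000}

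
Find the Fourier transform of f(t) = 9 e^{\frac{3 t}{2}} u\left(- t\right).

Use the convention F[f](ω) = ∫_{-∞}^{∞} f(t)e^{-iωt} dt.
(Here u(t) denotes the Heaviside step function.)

F(ω) = - \frac{18}{2 i \omega - 3}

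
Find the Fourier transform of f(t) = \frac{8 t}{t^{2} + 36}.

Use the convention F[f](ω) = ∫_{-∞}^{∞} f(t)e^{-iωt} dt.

F(ω) = - 8 i \pi e^{- 6 \left|{\omega}\right|} \operatorname{sign}{\left(\omega \right)}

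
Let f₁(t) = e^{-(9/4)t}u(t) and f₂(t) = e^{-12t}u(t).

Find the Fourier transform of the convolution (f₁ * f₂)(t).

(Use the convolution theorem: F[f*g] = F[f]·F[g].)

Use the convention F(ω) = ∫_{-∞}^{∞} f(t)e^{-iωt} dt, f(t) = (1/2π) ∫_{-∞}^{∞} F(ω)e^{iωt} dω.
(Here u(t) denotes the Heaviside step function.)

F[f₁*f₂](ω) = \frac{4}{\left(i \omega + 12\right) \left(4 i \omega + 9\right)}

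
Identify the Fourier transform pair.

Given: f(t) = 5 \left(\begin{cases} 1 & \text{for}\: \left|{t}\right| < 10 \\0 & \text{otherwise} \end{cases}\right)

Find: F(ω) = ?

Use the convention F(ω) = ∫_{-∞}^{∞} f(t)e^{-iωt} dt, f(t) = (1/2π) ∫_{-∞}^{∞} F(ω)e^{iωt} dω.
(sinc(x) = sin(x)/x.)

F(ω) = 100 \operatorname{sinc}{\left(10 \omega \right)}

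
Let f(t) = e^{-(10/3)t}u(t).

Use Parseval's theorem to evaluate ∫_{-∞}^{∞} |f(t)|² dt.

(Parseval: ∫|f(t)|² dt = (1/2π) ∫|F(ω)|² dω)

∫|f(t)|² dt = \frac{3}{20}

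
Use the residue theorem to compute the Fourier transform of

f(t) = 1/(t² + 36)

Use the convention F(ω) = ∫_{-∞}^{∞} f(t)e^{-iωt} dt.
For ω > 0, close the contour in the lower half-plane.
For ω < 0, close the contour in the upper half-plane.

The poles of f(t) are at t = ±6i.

Let g(z) = f(z)e^{-iωz}; for large |z| the factor e^{-iωz} decays in the lower half-plane when ω > 0 and in the upper half-plane when ω < 0.

Case ω > 0 (lower half-plane, clockwise contour ⇒ F(ω) = -2πi·ΣRes):
  Res_{z = - 6 i} g(z) = \frac{i e^{- 6 \omega}}{12}
  F(ω) = -2πi·ΣRes = \frac{\pi e^{- 6 \omega}}{6}

Case ω < 0 (upper half-plane, counterclockwise contour ⇒ F(ω) = +2πi·ΣRes):
  Res_{z = 6 i} g(z) = - \frac{i e^{6 \omega}}{12}
  F(ω) = 2πi·ΣRes = \frac{\pi e^{6 \omega}}{6}

Both cases combine into a single formula in |ω|:

F(ω) = \frac{\pi e^{- 6 \left|{\omega}\right|}}{6}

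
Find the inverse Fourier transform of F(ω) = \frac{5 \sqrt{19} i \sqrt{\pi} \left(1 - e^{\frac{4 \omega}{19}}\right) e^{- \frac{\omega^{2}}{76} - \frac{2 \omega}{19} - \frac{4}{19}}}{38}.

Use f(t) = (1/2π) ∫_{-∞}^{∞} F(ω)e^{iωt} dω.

f(t) = 5 e^{- 19 t^{2}} \sin{\left(4 t \right)}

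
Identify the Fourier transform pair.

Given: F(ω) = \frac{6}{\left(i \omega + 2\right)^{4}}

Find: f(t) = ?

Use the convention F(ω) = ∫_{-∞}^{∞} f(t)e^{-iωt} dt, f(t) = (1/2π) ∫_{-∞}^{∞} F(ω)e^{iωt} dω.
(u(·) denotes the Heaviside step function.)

f(t) = t^{3} e^{- 2 t} u\left(t\right)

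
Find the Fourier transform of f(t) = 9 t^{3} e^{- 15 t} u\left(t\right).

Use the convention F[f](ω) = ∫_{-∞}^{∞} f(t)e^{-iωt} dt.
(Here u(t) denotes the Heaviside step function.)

F(ω) = \frac{54}{\left(i \omega + 15\right)^{4}}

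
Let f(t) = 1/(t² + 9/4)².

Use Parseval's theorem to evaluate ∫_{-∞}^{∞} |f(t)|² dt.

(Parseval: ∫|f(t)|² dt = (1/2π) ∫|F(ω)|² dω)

∫|f(t)|² dt = \frac{40 \pi}{2187}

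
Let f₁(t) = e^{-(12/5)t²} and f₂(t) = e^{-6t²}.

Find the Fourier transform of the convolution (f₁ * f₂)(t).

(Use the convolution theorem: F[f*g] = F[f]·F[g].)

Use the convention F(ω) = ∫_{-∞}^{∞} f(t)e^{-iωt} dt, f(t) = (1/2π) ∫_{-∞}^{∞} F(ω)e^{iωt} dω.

F[f₁*f₂](ω) = \frac{\sqrt{10} \pi e^{- \frac{7 \omega^{2}}{48}}}{12}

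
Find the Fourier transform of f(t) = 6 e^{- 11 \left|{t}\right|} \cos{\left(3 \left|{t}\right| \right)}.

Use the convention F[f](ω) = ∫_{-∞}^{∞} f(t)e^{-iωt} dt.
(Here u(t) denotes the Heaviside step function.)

F(ω) = \frac{132 \left(\omega^{2} + 130\right)}{\omega^{4} + 224 \omega^{2} + 16900}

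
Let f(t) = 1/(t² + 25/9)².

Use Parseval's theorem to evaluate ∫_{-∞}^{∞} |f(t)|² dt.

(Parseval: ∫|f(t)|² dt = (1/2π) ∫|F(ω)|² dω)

∫|f(t)|² dt = \frac{2187 \pi}{250000}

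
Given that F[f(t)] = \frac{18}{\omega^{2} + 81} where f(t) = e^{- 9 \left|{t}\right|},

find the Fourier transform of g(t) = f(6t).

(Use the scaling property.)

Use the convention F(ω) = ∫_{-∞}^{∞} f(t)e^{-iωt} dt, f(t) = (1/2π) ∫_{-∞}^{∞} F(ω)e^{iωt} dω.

F[g](ω) = \frac{108}{\omega^{2} + 2916}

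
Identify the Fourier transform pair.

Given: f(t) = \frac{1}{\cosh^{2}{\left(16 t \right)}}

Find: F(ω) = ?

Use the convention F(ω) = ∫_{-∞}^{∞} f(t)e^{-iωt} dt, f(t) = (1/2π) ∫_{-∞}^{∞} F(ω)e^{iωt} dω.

F(ω) = \frac{\pi \omega}{256 \sinh{\left(\frac{\pi \omega}{32} \right)}}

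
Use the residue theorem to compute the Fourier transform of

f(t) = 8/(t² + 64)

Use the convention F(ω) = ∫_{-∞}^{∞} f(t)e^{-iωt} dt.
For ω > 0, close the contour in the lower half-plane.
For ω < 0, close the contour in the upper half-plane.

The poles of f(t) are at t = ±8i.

Let g(z) = f(z)e^{-iωz}; for large |z| the factor e^{-iωz} decays in the lower half-plane when ω > 0 and in the upper half-plane when ω < 0.

Case ω > 0 (lower half-plane, clockwise contour ⇒ F(ω) = -2πi·ΣRes):
  Res_{z = - 8 i} g(z) = \frac{i e^{- 8 \omega}}{2}
  F(ω) = -2πi·ΣRes = \pi e^{- 8 \omega}

Case ω < 0 (upper half-plane, counterclockwise contour ⇒ F(ω) = +2πi·ΣRes):
  Res_{z = 8 i} g(z) = - \frac{i e^{8 \omega}}{2}
  F(ω) = 2πi·ΣRes = \pi e^{8 \omega}

Both cases combine into a single formula in |ω|:

F(ω) = \pi e^{- 8 \left|{\omega}\right|}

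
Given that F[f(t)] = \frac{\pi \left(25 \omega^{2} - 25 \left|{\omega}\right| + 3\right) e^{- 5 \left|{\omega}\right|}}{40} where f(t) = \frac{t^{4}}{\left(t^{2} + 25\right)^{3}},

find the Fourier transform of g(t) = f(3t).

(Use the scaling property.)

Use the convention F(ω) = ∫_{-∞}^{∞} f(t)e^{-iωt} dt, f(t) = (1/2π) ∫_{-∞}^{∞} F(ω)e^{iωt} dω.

F[g](ω) = \frac{\pi \left(25 \omega^{2} - 75 \left|{\omega}\right| + 27\right) e^{- \frac{5 \left|{\omega}\right|}{3}}}{1080}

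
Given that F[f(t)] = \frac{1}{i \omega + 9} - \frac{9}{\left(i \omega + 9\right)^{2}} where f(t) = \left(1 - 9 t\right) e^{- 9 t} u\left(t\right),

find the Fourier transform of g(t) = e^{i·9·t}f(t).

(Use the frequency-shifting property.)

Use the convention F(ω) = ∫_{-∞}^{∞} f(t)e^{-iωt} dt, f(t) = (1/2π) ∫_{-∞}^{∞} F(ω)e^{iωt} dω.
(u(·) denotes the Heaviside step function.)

F[g](ω) = \frac{i \left(9 - \omega\right)}{\omega^{2} - 18 \omega \left(1 + i\right) + 162 i}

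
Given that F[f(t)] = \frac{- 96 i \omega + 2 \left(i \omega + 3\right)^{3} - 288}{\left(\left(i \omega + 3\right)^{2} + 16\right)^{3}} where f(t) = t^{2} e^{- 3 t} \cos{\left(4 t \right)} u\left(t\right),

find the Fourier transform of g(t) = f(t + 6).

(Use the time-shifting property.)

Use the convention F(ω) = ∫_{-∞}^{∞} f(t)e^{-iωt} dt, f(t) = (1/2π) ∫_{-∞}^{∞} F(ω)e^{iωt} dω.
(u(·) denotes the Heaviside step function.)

F[g](ω) = \frac{2 \left(- 48 i \omega + \left(i \omega + 3\right)^{3} - 144\right) e^{6 i \omega}}{\left(\left(i \omega + 3\right)^{2} + 16\right)^{3}}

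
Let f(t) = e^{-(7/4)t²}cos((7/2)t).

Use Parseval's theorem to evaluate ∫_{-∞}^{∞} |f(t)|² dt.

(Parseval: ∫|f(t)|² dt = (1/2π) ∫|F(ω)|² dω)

∫|f(t)|² dt = \frac{\sqrt{14} \sqrt{\pi} \left(1 + e^{\frac{7}{2}}\right)}{14 e^{\frac{7}{2}}}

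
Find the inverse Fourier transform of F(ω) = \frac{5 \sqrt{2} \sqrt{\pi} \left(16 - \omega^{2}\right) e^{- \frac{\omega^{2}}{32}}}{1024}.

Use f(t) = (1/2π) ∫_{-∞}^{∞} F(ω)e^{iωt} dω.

f(t) = 5 t^{2} e^{- 8 t^{2}}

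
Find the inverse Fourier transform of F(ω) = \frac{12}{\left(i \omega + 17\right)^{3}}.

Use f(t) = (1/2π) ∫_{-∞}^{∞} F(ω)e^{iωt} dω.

f(t) = 6 t^{2} e^{- 17 t} u\left(t\right)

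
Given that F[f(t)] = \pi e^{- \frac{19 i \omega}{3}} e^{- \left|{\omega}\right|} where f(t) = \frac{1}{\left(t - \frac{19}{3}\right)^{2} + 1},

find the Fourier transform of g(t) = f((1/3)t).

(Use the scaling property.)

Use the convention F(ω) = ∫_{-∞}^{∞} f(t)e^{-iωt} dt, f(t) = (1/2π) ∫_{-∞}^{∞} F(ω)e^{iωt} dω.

F[g](ω) = 3 \pi e^{- 19 i \omega - 3 \left|{\omega}\right|}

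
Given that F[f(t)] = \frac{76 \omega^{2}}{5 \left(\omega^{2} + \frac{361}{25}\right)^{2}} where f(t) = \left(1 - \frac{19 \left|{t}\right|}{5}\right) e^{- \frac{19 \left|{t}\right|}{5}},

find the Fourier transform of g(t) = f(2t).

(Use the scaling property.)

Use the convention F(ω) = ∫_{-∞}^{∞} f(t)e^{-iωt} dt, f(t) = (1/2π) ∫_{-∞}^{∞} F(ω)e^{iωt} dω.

F[g](ω) = \frac{19000 \omega^{2}}{\left(25 \omega^{2} + 1444\right)^{2}}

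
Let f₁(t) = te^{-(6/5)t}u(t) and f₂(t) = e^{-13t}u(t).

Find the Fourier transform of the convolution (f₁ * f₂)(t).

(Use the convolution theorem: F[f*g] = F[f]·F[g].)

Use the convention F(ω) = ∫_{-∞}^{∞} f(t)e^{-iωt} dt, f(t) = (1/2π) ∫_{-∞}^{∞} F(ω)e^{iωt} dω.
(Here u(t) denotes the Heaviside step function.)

F[f₁*f₂](ω) = \frac{25}{\left(i \omega + 13\right) \left(5 i \omega + 6\right)^{2}}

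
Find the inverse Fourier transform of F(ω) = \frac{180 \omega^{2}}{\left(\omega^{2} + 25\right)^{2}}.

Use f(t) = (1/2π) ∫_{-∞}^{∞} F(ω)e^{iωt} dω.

f(t) = 9 \left(1 - 5 \left|{t}\right|\right) e^{- 5 \left|{t}\right|}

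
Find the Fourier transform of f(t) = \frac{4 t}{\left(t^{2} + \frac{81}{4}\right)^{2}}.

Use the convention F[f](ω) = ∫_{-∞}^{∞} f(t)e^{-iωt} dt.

F(ω) = - \frac{4 i \pi \omega e^{- \frac{9 \left|{\omega}\right|}{2}}}{9}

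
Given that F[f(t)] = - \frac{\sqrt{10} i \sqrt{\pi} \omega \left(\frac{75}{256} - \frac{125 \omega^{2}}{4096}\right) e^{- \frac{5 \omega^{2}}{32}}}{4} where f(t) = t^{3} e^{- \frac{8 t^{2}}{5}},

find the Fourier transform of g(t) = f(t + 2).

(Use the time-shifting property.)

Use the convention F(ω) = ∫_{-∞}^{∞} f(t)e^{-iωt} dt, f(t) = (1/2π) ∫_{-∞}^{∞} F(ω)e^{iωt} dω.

F[g](ω) = \frac{25 \sqrt{10} i \sqrt{\pi} \omega \left(5 \omega^{2} - 48\right) e^{\frac{\omega \left(- 5 \omega + 64 i\right)}{32}}}{16384}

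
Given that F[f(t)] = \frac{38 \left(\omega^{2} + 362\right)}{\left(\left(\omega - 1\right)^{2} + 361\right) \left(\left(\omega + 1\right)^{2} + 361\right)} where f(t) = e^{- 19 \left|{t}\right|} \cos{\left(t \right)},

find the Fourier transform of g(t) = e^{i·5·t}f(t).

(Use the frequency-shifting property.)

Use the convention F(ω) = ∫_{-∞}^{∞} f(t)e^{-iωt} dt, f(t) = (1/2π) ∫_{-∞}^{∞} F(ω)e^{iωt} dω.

F[g](ω) = \frac{38 \left(\left(\omega - 5\right)^{2} + 362\right)}{\left(\left(\omega - 6\right)^{2} + 361\right) \left(\left(\omega - 4\right)^{2} + 361\right)}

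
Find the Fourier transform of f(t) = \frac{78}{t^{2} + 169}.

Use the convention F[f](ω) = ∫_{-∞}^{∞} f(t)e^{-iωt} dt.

F(ω) = 6 \pi e^{- 13 \left|{\omega}\right|}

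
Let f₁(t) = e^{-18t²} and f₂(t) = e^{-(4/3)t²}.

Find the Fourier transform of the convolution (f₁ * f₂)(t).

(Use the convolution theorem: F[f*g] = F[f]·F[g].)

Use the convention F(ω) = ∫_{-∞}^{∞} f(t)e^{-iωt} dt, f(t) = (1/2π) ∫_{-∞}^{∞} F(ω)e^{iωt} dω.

F[f₁*f₂](ω) = \frac{\sqrt{6} \pi e^{- \frac{29 \omega^{2}}{144}}}{12}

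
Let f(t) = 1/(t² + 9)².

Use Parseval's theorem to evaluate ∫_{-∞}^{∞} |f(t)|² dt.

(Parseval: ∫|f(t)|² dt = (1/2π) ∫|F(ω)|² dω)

∫|f(t)|² dt = \frac{5 \pi}{34992}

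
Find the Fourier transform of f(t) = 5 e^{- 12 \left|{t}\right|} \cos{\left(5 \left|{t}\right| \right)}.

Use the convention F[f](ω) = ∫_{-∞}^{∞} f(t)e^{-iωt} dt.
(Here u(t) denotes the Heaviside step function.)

F(ω) = \frac{120 \left(\omega^{2} + 169\right)}{\omega^{4} + 238 \omega^{2} + 28561}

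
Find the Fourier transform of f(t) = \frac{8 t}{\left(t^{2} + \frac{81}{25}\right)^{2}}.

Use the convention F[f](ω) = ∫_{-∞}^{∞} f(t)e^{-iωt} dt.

F(ω) = - \frac{20 i \pi \omega e^{- \frac{9 \left|{\omega}\right|}{5}}}{9}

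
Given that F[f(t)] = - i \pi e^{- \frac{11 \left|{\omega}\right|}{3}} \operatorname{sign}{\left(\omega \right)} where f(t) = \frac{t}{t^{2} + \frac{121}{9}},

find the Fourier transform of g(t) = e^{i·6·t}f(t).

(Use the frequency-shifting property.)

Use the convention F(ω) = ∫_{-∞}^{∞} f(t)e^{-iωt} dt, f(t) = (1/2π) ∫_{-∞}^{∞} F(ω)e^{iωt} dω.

F[g](ω) = - i \pi e^{- \frac{11 \left|{\omega - 6}\right|}{3}} \operatorname{sign}{\left(\omega - 6 \right)}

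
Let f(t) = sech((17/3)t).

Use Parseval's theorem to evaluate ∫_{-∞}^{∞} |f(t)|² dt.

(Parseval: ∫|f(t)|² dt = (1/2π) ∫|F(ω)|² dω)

∫|f(t)|² dt = \frac{6}{17}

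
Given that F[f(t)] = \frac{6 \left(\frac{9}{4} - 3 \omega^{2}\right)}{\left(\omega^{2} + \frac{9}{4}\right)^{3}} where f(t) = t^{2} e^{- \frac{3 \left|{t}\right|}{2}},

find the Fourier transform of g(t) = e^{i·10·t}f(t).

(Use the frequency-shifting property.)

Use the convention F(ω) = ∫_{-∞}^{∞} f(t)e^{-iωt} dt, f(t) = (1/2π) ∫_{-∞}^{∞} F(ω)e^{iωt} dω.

F[g](ω) = \frac{288 \left(3 - 4 \left(\omega - 10\right)^{2}\right)}{\left(4 \left(\omega - 10\right)^{2} + 9\right)^{3}}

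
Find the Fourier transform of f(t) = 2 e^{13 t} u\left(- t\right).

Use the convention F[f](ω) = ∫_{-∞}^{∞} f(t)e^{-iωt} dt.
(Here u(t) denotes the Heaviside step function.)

F(ω) = - \frac{2}{i \omega - 13}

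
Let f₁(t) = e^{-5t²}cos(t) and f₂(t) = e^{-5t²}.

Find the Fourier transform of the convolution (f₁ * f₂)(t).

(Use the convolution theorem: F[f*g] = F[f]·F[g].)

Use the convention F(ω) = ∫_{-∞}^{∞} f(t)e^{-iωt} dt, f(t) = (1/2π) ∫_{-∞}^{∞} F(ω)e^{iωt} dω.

F[f₁*f₂](ω) = \frac{\pi \left(e^{\frac{\omega}{5}} + 1\right) e^{- \frac{\omega^{2}}{10} - \frac{\omega}{10} - \frac{1}{20}}}{10}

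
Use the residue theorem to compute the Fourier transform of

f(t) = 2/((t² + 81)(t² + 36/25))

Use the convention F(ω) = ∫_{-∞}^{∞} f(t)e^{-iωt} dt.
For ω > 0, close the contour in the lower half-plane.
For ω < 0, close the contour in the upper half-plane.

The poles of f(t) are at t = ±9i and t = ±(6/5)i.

Let g(z) = f(z)e^{-iωz}; for large |z| the factor e^{-iωz} decays in the lower half-plane when ω > 0 and in the upper half-plane when ω < 0.

Case ω > 0 (lower half-plane, clockwise contour ⇒ F(ω) = -2πi·ΣRes):
  Res_{z = - 9 i} g(z) = - \frac{25 i e^{- 9 \omega}}{17901}
  Res_{z = - \frac{6 i}{5}} g(z) = \frac{125 i e^{- \frac{6 \omega}{5}}}{11934}
  F(ω) = -2πi·ΣRes = - \frac{50 \pi e^{- 9 \omega}}{17901} + \frac{125 \pi e^{- \frac{6 \omega}{5}}}{5967}

Case ω < 0 (upper half-plane, counterclockwise contour ⇒ F(ω) = +2πi·ΣRes):
  Res_{z = 9 i} g(z) = \frac{25 i e^{9 \omega}}{17901}
  Res_{z = \frac{6 i}{5}} g(z) = - \frac{125 i e^{\frac{6 \omega}{5}}}{11934}
  F(ω) = 2πi·ΣRes = \frac{25 \pi \left(15 e^{\frac{6 \omega}{5}} - 2 e^{9 \omega}\right)}{17901}

Both cases combine into a single formula in |ω|:

F(ω) = - \frac{50 \pi e^{- 9 \left|{\omega}\right|}}{17901} + \frac{125 \pi e^{- \frac{6 \left|{\omega}\right|}{5}}}{5967}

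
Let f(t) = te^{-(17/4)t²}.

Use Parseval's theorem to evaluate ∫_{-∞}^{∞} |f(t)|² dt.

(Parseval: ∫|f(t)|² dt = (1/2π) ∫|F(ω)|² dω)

∫|f(t)|² dt = \frac{\sqrt{34} \sqrt{\pi}}{289}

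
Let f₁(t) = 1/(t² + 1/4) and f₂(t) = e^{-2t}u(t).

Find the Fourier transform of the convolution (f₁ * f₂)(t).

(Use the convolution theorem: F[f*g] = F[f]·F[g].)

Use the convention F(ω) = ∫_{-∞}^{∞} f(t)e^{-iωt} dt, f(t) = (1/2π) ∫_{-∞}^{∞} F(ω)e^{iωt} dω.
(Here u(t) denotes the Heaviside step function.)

F[f₁*f₂](ω) = \frac{2 \pi e^{- \frac{\left|{\omega}\right|}{2}}}{i \omega + 2}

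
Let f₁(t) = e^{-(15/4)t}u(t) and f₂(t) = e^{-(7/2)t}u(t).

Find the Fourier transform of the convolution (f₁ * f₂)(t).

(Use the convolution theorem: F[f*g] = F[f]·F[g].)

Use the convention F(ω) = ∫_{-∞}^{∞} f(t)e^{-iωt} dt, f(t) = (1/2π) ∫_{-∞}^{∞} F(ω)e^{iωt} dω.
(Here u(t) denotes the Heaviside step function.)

F[f₁*f₂](ω) = \frac{8}{- 8 \omega^{2} + 58 i \omega + 105}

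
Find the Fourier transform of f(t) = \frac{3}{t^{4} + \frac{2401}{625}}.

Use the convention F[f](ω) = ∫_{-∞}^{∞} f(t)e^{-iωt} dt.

F(ω) = \frac{375 \pi e^{- \frac{7 \sqrt{2} \left|{\omega}\right|}{10}} \sin{\left(\frac{7 \sqrt{2} \left|{\omega}\right|}{10} + \frac{\pi}{4} \right)}}{343}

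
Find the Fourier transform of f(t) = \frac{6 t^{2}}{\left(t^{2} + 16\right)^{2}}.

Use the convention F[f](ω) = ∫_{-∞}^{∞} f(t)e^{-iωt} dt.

F(ω) = \frac{3 \pi \left(1 - 4 \left|{\omega}\right|\right) e^{- 4 \left|{\omega}\right|}}{4}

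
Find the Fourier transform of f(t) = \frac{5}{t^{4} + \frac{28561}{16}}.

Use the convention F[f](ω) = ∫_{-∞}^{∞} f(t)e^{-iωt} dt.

F(ω) = \frac{40 \pi e^{- \frac{13 \sqrt{2} \left|{\omega}\right|}{4}} \sin{\left(\frac{13 \sqrt{2} \left|{\omega}\right|}{4} + \frac{\pi}{4} \right)}}{2197}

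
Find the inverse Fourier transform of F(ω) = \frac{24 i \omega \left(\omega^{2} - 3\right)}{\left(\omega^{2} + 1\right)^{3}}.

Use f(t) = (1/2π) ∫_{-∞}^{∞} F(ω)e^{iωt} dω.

f(t) = 6 t e^{- \left|{t}\right|} \left|{t}\right|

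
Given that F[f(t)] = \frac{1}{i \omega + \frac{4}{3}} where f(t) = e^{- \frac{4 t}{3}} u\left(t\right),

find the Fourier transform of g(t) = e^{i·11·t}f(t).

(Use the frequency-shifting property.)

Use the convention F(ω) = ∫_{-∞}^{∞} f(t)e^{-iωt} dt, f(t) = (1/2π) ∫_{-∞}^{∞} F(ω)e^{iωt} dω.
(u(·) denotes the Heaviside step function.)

F[g](ω) = \frac{3}{3 i \left(\omega - 11\right) + 4}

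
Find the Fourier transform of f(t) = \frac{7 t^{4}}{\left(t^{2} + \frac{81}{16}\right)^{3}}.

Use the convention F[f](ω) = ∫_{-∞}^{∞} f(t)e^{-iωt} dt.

F(ω) = \frac{7 \pi \left(27 \omega^{2} - 60 \left|{\omega}\right| + 16\right) e^{- \frac{9 \left|{\omega}\right|}{4}}}{96}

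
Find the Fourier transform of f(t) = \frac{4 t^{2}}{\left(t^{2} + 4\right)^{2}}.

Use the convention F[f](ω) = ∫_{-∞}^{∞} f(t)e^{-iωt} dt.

F(ω) = \pi \left(1 - 2 \left|{\omega}\right|\right) e^{- 2 \left|{\omega}\right|}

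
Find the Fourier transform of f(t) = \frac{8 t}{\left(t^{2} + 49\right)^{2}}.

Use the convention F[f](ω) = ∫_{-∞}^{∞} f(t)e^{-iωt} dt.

F(ω) = - \frac{4 i \pi \omega e^{- 7 \left|{\omega}\right|}}{7}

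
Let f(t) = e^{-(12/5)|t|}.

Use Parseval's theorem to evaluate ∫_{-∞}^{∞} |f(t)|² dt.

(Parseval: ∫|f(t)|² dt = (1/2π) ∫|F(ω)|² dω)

∫|f(t)|² dt = \frac{5}{12}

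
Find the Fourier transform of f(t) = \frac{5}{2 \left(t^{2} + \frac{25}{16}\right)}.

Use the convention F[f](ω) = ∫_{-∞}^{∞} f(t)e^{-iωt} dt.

F(ω) = 2 \pi e^{- \frac{5 \left|{\omega}\right|}{4}}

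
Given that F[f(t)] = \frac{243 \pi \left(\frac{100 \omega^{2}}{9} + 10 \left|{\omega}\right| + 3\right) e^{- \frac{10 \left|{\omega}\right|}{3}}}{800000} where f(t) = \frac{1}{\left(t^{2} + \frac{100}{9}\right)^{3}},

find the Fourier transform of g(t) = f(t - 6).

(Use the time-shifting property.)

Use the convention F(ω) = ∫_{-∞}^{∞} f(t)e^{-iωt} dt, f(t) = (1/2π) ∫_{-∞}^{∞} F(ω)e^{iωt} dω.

F[g](ω) = \frac{27 \pi \left(100 \omega^{2} + 90 \left|{\omega}\right| + 27\right) e^{- 6 i \omega - \frac{10 \left|{\omega}\right|}{3}}}{800000}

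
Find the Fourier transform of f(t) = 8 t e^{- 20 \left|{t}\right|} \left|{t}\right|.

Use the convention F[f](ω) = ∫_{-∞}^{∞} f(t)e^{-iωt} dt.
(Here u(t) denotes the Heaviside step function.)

F(ω) = \frac{32 i \omega \left(\omega^{2} - 1200\right)}{\left(\omega^{2} + 400\right)^{3}}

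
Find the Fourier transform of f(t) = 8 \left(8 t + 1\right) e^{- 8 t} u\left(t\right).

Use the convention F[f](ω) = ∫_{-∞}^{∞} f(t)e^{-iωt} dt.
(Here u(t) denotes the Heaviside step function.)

F(ω) = \frac{8 \left(- i \omega - 16\right)}{\omega^{2} - 16 i \omega - 64}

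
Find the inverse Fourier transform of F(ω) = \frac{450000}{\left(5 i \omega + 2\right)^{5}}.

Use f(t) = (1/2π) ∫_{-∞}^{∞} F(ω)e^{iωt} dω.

f(t) = 6 t^{4} e^{- \frac{2 t}{5}} u\left(t\right)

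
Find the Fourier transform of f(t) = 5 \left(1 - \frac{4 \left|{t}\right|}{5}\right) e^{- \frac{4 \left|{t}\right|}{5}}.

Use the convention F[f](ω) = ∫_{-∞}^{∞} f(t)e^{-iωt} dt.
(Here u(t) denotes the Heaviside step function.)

F(ω) = \frac{10000 \omega^{2}}{\left(25 \omega^{2} + 16\right)^{2}}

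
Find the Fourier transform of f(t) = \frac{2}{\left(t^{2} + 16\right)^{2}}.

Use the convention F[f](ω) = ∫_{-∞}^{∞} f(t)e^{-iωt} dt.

F(ω) = \frac{\pi \left(4 \left|{\omega}\right| + 1\right) e^{- 4 \left|{\omega}\right|}}{64}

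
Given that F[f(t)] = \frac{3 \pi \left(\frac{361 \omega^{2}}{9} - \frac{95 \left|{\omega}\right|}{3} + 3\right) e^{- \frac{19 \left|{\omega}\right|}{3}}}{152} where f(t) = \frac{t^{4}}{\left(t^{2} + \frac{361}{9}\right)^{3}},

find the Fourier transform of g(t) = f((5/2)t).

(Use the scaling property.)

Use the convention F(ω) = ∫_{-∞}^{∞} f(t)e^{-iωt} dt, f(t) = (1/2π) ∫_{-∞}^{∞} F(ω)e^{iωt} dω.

F[g](ω) = \frac{\pi \left(1444 \omega^{2} - 2850 \left|{\omega}\right| + 675\right) e^{- \frac{38 \left|{\omega}\right|}{15}}}{28500}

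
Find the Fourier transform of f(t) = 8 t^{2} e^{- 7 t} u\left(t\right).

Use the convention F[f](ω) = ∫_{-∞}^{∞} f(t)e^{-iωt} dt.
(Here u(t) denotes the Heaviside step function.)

F(ω) = \frac{16}{\left(i \omega + 7\right)^{3}}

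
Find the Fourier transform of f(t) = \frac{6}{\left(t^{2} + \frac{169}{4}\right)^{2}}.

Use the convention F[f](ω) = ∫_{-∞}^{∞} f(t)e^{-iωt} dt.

F(ω) = \frac{12 \pi \left(13 \left|{\omega}\right| + 2\right) e^{- \frac{13 \left|{\omega}\right|}{2}}}{2197}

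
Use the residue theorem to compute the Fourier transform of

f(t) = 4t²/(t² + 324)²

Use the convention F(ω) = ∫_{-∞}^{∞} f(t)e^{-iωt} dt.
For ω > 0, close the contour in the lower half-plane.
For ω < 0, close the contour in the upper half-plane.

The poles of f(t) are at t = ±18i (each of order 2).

Let g(z) = f(z)e^{-iωz}; for large |z| the factor e^{-iωz} decays in the lower half-plane when ω > 0 and in the upper half-plane when ω < 0.

Case ω > 0 (lower half-plane, clockwise contour ⇒ F(ω) = -2πi·ΣRes):
  Res_{z = - 18 i} g(z) = i \left(\frac{1}{18} - \omega\right) e^{- 18 \omega} (pole of order 2)
  F(ω) = -2πi·ΣRes = \frac{\pi \left(1 - 18 \omega\right) e^{- 18 \omega}}{9}

Case ω < 0 (upper half-plane, counterclockwise contour ⇒ F(ω) = +2πi·ΣRes):
  Res_{z = 18 i} g(z) = i \left(- \omega - \frac{1}{18}\right) e^{18 \omega} (pole of order 2)
  F(ω) = 2πi·ΣRes = \frac{\pi \left(18 \omega + 1\right) e^{18 \omega}}{9}

Both cases combine into a single formula in |ω|:

F(ω) = \frac{\pi \left(1 - 18 \left|{\omega}\right|\right) e^{- 18 \left|{\omega}\right|}}{9}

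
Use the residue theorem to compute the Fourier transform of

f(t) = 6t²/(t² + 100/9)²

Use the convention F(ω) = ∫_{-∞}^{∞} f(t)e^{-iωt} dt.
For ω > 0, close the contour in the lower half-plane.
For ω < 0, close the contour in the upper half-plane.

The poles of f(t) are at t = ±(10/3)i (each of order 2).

Let g(z) = f(z)e^{-iωz}; for large |z| the factor e^{-iωz} decays in the lower half-plane when ω > 0 and in the upper half-plane when ω < 0.

Case ω > 0 (lower half-plane, clockwise contour ⇒ F(ω) = -2πi·ΣRes):
  Res_{z = - \frac{10 i}{3}} g(z) = \frac{3 i \left(3 - 10 \omega\right) e^{- \frac{10 \omega}{3}}}{20} (pole of order 2)
  F(ω) = -2πi·ΣRes = \frac{3 \pi \left(3 - 10 \omega\right) e^{- \frac{10 \omega}{3}}}{10}

Case ω < 0 (upper half-plane, counterclockwise contour ⇒ F(ω) = +2πi·ΣRes):
  Res_{z = \frac{10 i}{3}} g(z) = \frac{3 i \left(- 10 \omega - 3\right) e^{\frac{10 \omega}{3}}}{20} (pole of order 2)
  F(ω) = 2πi·ΣRes = \frac{3 \pi \left(10 \omega + 3\right) e^{\frac{10 \omega}{3}}}{10}

Both cases combine into a single formula in |ω|:

F(ω) = \frac{3 \pi \left(3 - 10 \left|{\omega}\right|\right) e^{- \frac{10 \left|{\omega}\right|}{3}}}{10}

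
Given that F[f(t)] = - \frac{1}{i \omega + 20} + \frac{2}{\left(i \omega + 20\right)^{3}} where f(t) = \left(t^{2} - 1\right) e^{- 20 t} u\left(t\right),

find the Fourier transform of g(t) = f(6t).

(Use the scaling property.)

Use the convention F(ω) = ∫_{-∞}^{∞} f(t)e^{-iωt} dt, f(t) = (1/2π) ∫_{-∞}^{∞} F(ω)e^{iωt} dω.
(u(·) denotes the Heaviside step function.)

F[g](ω) = \frac{72 i \omega - \left(i \omega + 120\right)^{3} + 8640}{\left(i \omega + 120\right)^{4}}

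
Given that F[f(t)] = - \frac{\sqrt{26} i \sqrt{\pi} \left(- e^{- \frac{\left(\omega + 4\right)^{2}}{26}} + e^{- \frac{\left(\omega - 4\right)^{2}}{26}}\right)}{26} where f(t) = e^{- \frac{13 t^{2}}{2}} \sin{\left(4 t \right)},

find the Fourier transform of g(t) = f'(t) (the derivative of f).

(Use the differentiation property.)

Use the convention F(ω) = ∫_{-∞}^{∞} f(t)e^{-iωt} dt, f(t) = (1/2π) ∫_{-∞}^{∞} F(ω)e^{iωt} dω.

F[g](ω) = \frac{\sqrt{26} \sqrt{\pi} \omega \left(e^{\frac{8 \omega}{13}} - 1\right) e^{- \frac{\omega^{2}}{26} - \frac{4 \omega}{13} - \frac{8}{13}}}{26}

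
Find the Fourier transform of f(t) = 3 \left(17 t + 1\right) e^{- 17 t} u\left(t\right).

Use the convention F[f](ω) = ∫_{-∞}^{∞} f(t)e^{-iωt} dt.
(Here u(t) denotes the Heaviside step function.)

F(ω) = \frac{3 \left(- i \omega - 34\right)}{\omega^{2} - 34 i \omega - 289}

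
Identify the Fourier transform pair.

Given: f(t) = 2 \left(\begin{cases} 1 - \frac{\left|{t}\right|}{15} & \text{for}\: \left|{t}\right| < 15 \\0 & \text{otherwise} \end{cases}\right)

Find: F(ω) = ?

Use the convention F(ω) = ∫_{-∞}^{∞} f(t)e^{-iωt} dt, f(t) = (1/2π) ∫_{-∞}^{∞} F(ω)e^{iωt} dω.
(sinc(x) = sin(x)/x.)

F(ω) = 30 \operatorname{sinc}^{2}{\left(\frac{15 \omega}{2} \right)}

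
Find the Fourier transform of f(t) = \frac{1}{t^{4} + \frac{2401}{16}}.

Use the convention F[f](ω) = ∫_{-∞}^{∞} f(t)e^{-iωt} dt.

F(ω) = \frac{8 \pi e^{- \frac{7 \sqrt{2} \left|{\omega}\right|}{4}} \sin{\left(\frac{7 \sqrt{2} \left|{\omega}\right|}{4} + \frac{\pi}{4} \right)}}{343}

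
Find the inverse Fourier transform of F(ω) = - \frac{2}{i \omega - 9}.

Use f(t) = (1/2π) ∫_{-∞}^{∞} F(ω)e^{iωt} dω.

f(t) = 2 e^{9 t} u\left(- t\right)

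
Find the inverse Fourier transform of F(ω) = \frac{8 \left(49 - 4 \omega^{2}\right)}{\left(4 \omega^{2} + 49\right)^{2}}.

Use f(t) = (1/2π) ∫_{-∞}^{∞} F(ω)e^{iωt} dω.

f(t) = e^{- \frac{7 \left|{t}\right|}{2}} \left|{t}\right|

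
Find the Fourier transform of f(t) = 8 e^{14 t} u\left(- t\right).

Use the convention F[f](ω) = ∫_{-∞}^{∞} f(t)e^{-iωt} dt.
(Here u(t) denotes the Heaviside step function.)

F(ω) = - \frac{8}{i \omega - 14}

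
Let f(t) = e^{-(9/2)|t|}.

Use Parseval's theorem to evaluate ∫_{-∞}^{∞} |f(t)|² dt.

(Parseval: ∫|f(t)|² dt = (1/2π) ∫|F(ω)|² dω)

∫|f(t)|² dt = \frac{2}{9}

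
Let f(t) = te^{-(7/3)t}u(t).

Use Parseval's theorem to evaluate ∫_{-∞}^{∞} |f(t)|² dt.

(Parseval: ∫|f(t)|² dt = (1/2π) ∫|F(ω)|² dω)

∫|f(t)|² dt = \frac{27}{1372}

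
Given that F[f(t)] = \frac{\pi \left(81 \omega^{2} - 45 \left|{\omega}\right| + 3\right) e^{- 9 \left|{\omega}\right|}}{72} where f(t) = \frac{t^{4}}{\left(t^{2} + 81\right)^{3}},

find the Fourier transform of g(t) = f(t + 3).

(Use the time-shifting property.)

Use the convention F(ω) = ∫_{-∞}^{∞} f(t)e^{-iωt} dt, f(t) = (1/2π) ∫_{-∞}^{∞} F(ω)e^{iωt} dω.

F[g](ω) = \frac{\pi \left(27 \omega^{2} - 15 \left|{\omega}\right| + 1\right) e^{3 i \omega - 9 \left|{\omega}\right|}}{24}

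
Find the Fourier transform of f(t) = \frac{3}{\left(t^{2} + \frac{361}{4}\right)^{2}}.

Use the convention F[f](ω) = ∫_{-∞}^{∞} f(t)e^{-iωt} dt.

F(ω) = \frac{6 \pi \left(19 \left|{\omega}\right| + 2\right) e^{- \frac{19 \left|{\omega}\right|}{2}}}{6859}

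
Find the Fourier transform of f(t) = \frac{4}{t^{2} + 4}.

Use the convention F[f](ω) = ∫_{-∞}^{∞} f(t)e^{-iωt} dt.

F(ω) = 2 \pi e^{- 2 \left|{\omega}\right|}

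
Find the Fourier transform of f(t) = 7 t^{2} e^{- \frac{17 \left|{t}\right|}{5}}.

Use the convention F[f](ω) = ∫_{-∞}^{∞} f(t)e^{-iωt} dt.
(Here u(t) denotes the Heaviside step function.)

F(ω) = \frac{59500 \left(289 - 75 \omega^{2}\right)}{\left(25 \omega^{2} + 289\right)^{3}}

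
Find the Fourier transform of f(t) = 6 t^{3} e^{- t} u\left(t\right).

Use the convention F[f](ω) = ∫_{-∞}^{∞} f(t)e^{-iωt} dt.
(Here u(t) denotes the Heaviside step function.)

F(ω) = \frac{36}{\left(i \omega + 1\right)^{4}}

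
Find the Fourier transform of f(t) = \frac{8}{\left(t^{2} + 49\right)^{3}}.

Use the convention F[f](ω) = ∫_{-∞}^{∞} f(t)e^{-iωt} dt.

F(ω) = \frac{\pi \left(49 \omega^{2} + 21 \left|{\omega}\right| + 3\right) e^{- 7 \left|{\omega}\right|}}{16807}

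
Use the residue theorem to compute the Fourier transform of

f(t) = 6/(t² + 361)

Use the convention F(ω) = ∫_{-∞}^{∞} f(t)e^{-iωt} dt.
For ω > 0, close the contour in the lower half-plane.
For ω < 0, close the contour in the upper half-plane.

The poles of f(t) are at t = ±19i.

Let g(z) = f(z)e^{-iωz}; for large |z| the factor e^{-iωz} decays in the lower half-plane when ω > 0 and in the upper half-plane when ω < 0.

Case ω > 0 (lower half-plane, clockwise contour ⇒ F(ω) = -2πi·ΣRes):
  Res_{z = - 19 i} g(z) = \frac{3 i e^{- 19 \omega}}{19}
  F(ω) = -2πi·ΣRes = \frac{6 \pi e^{- 19 \omega}}{19}

Case ω < 0 (upper half-plane, counterclockwise contour ⇒ F(ω) = +2πi·ΣRes):
  Res_{z = 19 i} g(z) = - \frac{3 i e^{19 \omega}}{19}
  F(ω) = 2πi·ΣRes = \frac{6 \pi e^{19 \omega}}{19}

Both cases combine into a single formula in |ω|:

F(ω) = \frac{6 \pi e^{- 19 \left|{\omega}\right|}}{19}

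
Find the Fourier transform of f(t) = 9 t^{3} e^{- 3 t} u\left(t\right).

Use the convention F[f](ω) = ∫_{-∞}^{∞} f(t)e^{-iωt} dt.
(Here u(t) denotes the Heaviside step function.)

F(ω) = \frac{54}{\left(i \omega + 3\right)^{4}}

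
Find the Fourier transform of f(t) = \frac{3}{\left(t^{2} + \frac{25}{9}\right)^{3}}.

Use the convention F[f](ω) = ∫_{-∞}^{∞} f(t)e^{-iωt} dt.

F(ω) = \frac{81 \pi \left(25 \omega^{2} + 45 \left|{\omega}\right| + 27\right) e^{- \frac{5 \left|{\omega}\right|}{3}}}{25000}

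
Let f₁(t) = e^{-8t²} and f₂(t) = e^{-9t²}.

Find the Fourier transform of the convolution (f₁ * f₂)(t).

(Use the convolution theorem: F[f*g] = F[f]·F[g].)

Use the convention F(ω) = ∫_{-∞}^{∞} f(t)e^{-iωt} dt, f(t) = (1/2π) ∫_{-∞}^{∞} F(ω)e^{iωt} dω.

F[f₁*f₂](ω) = \frac{\sqrt{2} \pi e^{- \frac{17 \omega^{2}}{288}}}{12}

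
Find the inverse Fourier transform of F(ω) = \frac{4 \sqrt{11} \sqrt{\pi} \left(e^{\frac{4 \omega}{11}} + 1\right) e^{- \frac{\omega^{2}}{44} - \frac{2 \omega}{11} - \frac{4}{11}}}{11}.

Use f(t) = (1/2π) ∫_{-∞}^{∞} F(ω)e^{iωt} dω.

f(t) = 8 e^{- 11 t^{2}} \cos{\left(4 t \right)}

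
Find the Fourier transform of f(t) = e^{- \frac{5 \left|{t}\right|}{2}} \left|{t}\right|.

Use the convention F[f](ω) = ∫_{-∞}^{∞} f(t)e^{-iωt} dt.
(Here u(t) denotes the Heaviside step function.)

F(ω) = \frac{8 \left(25 - 4 \omega^{2}\right)}{\left(4 \omega^{2} + 25\right)^{2}}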